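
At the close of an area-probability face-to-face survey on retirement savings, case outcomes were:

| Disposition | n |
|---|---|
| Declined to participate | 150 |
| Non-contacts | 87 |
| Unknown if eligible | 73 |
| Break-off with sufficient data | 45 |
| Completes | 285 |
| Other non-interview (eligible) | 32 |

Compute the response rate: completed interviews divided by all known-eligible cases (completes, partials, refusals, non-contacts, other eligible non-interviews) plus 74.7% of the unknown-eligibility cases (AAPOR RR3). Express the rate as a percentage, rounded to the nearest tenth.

43.6%

Numerator → 285
Determined eligible → 285 + 45 + 150 + 87 + 32 = 599
Eligible share of unknowns → 0.7470 × 73 = 54.53
Denominator → 599 + 54.53 = 653.53
RR3 = 285 / 653.53 = 0.4361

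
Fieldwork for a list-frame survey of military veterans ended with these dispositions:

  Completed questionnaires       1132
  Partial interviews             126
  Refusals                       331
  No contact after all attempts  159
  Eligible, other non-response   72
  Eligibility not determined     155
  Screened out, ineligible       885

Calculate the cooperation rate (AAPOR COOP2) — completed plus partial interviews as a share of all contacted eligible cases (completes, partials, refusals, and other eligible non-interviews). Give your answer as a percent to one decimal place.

75.7%

Top → 1132 + 126 = 1258
Denominator → 1132 + 126 + 331 + 72 = 1661
COOP2 = 1258 / 1661 = 0.7574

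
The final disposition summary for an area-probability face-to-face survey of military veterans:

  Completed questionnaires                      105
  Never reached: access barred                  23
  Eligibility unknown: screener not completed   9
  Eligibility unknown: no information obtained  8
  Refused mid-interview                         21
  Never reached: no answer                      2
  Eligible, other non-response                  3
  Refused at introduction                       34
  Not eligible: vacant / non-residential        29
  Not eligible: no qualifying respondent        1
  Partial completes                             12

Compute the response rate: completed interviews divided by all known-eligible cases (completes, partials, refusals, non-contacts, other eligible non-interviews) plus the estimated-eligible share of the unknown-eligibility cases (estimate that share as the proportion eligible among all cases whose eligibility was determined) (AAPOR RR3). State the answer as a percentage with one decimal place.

Declined to participate = 34 + 21 = 55
Never reached = 2 + 23 = 25
Unknown eligibility = 9 + 8 = 17
Not eligible = 1 + 29 = 30
Numerator: 105
Determined eligible: 105 + 12 + 55 + 25 + 3 = 200
e = 200 / (200 + 30) = 200 / 230 = 0.8696
Eligible share of unknowns: 0.8696 × 17 = 14.78
Denominator: 200 + 14.78 = 214.78
RR3 = 105 / 214.78 = 0.4889

48.9%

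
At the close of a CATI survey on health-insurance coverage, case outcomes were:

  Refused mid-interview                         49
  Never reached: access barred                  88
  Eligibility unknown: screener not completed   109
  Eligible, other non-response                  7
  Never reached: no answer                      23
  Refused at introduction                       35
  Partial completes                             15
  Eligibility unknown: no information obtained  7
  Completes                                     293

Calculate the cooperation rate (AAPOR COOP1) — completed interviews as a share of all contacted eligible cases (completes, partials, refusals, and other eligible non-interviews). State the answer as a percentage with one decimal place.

Refused = 35 + 49 = 84
No answer / not reached = 23 + 88 = 111
Eligibility not determined = 109 + 7 = 116
Top → 293
Denom → 293 + 15 + 84 + 7 = 399
COOP1 = 293 / 399 = 0.7343

73.4%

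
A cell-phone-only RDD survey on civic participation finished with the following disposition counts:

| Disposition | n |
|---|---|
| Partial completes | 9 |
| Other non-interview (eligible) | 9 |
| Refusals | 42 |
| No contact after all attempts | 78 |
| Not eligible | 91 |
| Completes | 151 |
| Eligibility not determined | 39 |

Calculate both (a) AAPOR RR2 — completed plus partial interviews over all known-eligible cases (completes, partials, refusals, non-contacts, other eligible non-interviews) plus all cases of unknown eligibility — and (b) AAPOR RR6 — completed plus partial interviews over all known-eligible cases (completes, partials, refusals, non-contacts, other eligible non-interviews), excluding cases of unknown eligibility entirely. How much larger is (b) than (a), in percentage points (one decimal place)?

6.6

Top: 151 + 9 = 160
Denominator: 151 + 9 + 42 + 78 + 9 + 39 = 328
RR2 = 160 / 328 = 0.4878
Denominator: 151 + 9 + 42 + 78 + 9 = 289
RR6 = 160 / 289 = 0.5536
Difference = 55.36 − 48.78 = 6.58 percentage points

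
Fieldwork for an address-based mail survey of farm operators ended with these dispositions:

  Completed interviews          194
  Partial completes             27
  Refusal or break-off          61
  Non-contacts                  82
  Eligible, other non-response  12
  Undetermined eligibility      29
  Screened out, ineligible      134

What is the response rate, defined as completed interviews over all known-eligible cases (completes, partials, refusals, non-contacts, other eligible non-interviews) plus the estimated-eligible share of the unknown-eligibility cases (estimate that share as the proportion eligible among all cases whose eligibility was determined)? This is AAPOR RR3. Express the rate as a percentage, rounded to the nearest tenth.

Top = 194
Determined eligible = 194 + 27 + 61 + 82 + 12 = 376
e = 376 / (376 + 134) = 376 / 510 = 0.7373
e × U = 0.7373 × 29 = 21.38
Denominator = 376 + 21.38 = 397.38
RR3 = 194 / 397.38 = 0.4882

48.8%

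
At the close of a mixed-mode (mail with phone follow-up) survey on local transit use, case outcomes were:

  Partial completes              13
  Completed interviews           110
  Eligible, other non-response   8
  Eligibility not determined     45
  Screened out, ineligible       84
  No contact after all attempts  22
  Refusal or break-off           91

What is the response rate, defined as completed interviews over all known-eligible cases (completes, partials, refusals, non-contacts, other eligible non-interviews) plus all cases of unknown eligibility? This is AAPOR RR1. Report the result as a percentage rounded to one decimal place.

38.1%

Num = 110
Denom = 110 + 13 + 91 + 22 + 8 + 45 = 289
RR1 = 110 / 289 = 0.3806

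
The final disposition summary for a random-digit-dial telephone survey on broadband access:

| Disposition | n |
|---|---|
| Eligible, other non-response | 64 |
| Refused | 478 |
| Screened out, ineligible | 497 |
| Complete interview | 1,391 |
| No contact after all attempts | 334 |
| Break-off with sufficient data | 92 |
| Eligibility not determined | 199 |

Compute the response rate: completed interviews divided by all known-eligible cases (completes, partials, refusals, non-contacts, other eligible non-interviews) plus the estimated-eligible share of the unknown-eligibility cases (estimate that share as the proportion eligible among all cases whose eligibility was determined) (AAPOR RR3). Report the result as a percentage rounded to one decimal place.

Top: 1391
Known eligible: 1391 + 92 + 478 + 334 + 64 = 2359
e = 2359 / (2359 + 497) = 2359 / 2856 = 0.8260
e × U: 0.8260 × 199 = 164.37
Denominator: 2359 + 164.37 = 2523.37
RR3 = 1391 / 2523.37 = 0.5512

55.1%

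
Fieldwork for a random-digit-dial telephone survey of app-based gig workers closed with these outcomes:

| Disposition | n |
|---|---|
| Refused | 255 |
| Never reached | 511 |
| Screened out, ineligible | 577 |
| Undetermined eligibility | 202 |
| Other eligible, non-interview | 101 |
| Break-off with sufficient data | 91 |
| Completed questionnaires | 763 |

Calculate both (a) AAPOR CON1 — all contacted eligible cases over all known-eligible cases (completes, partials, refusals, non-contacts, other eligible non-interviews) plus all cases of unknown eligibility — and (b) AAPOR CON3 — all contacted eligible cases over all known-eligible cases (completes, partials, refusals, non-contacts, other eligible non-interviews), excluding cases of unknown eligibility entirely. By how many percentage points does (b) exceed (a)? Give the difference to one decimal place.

7.4

Top → 763 + 91 + 255 + 101 = 1210
Base → 763 + 91 + 255 + 511 + 101 + 202 = 1923
CON1 = 1210 / 1923 = 0.6292
Base → 763 + 91 + 255 + 511 + 101 = 1721
CON3 = 1210 / 1721 = 0.7031
Difference = 70.31 − 62.92 = 7.39 percentage points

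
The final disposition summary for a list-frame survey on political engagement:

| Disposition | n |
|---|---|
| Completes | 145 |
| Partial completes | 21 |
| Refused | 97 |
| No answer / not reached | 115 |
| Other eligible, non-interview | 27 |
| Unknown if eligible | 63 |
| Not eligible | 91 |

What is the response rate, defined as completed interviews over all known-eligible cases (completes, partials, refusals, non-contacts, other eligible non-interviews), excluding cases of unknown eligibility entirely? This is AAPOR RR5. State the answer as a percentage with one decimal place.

35.8%

Num = 145
Denominator = 145 + 21 + 97 + 115 + 27 = 405
RR5 = 145 / 405 = 0.3580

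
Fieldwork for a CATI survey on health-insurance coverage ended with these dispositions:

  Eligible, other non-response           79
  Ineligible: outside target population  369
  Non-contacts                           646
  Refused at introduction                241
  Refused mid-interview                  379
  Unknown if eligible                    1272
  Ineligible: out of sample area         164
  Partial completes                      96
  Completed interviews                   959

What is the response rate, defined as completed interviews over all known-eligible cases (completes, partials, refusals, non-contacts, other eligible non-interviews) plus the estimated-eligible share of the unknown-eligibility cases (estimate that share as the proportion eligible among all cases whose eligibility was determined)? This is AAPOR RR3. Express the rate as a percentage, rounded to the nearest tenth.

Refusals = 241 + 379 = 620
Screened out, ineligible = 369 + 164 = 533
Numerator = 959
Known eligible = 959 + 96 + 620 + 646 + 79 = 2400
e = 2400 / (2400 + 533) = 2400 / 2933 = 0.8183
e × U = 0.8183 × 1272 = 1040.88
Denominator = 2400 + 1040.88 = 3440.88
RR3 = 959 / 3440.88 = 0.2787

27.9%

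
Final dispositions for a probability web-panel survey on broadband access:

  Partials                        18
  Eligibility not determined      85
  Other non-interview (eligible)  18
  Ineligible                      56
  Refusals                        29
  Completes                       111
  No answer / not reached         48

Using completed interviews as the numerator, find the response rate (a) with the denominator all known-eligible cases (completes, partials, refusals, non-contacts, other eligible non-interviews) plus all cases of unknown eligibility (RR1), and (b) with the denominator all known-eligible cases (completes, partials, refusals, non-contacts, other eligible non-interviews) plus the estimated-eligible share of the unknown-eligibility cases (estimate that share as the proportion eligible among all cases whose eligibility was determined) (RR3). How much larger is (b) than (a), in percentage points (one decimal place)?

Num → 111
Denom → 111 + 18 + 29 + 48 + 18 + 85 = 309
RR1 = 111 / 309 = 0.3592
Known eligible → 111 + 18 + 29 + 48 + 18 = 224
e = 224 / (224 + 56) = 224 / 280 = 0.8000
Eligible share of unknowns → 0.8000 × 85 = 68.00
Denom → 224 + 68.00 = 292.00
RR3 = 111 / 292.00 = 0.3801
Difference = 38.01 − 35.92 = 2.09 percentage points

2.1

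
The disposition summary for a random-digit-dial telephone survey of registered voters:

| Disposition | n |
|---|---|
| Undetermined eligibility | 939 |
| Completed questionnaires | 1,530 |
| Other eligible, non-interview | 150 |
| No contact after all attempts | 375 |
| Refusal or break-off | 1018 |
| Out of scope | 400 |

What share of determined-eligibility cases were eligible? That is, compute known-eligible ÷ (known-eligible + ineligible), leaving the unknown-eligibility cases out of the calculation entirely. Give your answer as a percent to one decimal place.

88.5%

Determined eligible: 1530 + 1018 + 375 + 150 = 3073
e = 3073 / (3073 + 400) = 3073 / 3473 = 0.8848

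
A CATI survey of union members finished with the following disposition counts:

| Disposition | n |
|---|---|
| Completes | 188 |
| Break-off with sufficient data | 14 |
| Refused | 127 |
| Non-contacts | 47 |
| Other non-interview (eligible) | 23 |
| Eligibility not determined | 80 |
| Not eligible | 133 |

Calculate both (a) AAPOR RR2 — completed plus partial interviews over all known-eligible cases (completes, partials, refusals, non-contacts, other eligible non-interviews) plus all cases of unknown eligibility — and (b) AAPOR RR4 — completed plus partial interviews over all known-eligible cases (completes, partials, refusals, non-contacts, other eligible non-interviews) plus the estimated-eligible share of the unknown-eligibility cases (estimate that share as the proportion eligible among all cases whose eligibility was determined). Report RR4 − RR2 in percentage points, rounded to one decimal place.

Numerator: 188 + 14 = 202
Base: 188 + 14 + 127 + 47 + 23 + 80 = 479
RR2 = 202 / 479 = 0.4217
Determined eligible: 188 + 14 + 127 + 47 + 23 = 399
e = 399 / (399 + 133) = 399 / 532 = 0.7500
Eligible share of unknowns: 0.7500 × 80 = 60.00
Base: 399 + 60.00 = 459.00
RR4 = 202 / 459.00 = 0.4401
Difference = 44.01 − 42.17 = 1.84 percentage points

1.8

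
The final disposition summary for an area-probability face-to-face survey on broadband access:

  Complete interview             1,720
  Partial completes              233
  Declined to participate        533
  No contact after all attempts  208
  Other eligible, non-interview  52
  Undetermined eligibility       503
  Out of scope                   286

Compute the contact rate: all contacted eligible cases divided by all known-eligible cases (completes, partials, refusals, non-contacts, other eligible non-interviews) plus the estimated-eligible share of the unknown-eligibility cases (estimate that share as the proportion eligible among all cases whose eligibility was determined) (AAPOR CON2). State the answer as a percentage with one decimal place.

79.3%

Num → 1720 + 233 + 533 + 52 = 2538
Known eligible → 1720 + 233 + 533 + 208 + 52 = 2746
e = 2746 / (2746 + 286) = 2746 / 3032 = 0.9057
Eligible share of unknowns → 0.9057 × 503 = 455.57
Base → 2746 + 455.57 = 3201.57
CON2 = 2538 / 3201.57 = 0.7927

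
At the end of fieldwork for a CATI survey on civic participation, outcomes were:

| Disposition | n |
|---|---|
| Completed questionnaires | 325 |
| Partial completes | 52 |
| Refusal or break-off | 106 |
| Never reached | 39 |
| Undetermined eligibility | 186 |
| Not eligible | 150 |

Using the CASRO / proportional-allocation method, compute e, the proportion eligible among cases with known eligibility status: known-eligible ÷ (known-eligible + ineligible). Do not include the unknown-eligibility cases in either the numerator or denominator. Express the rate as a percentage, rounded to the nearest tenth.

77.7%

Determined eligible: 325 + 52 + 106 + 39 = 522
e = 522 / (522 + 150) = 522 / 672 = 0.7768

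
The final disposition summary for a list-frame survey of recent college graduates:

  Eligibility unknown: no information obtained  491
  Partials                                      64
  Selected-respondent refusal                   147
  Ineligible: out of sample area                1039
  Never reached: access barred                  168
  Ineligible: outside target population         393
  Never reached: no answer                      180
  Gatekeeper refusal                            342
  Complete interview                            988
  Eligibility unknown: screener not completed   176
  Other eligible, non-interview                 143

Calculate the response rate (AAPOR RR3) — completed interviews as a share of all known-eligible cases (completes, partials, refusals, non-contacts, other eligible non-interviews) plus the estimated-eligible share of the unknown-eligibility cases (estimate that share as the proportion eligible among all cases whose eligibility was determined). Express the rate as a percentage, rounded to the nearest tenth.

40.8%

Refused = 342 + 147 = 489
Non-contacts = 180 + 168 = 348
Eligibility not determined = 176 + 491 = 667
Out of scope = 393 + 1039 = 1432
Numerator: 988
Known eligible: 988 + 64 + 489 + 348 + 143 = 2032
e = 2032 / (2032 + 1432) = 2032 / 3464 = 0.5866
Estimated eligible among unknowns: 0.5866 × 667 = 391.26
Denom: 2032 + 391.26 = 2423.26
RR3 = 988 / 2423.26 = 0.4077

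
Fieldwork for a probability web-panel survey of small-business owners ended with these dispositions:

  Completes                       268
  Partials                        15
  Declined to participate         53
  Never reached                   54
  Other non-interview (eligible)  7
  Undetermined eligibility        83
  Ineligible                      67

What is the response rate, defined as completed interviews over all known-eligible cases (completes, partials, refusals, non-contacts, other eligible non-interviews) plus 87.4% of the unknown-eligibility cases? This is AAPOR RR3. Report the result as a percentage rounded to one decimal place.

57.1%

Num: 268
Determined eligible: 268 + 15 + 53 + 54 + 7 = 397
Eligible share of unknowns: 0.8740 × 83 = 72.54
Denominator: 397 + 72.54 = 469.54
RR3 = 268 / 469.54 = 0.5708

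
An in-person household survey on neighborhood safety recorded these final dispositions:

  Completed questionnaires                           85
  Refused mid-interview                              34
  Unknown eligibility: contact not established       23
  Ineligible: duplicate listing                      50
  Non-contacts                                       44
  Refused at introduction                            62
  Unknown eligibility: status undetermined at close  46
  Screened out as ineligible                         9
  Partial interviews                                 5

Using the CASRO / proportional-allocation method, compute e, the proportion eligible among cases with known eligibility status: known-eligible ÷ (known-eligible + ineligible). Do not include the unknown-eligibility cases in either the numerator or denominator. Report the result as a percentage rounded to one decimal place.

79.6%

Refusals = 62 + 34 = 96
Unknown eligibility = 23 + 46 = 69
Out of scope = 9 + 50 = 59
Known eligible → 85 + 5 + 96 + 44 = 230
e = 230 / (230 + 59) = 230 / 289 = 0.7958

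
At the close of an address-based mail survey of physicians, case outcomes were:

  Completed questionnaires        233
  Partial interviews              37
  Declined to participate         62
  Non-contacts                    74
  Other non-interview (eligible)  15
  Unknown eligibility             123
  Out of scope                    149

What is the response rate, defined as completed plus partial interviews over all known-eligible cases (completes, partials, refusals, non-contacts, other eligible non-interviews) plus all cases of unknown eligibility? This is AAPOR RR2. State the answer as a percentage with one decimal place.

Top = 233 + 37 = 270
Base = 233 + 37 + 62 + 74 + 15 + 123 = 544
RR2 = 270 / 544 = 0.4963

49.6%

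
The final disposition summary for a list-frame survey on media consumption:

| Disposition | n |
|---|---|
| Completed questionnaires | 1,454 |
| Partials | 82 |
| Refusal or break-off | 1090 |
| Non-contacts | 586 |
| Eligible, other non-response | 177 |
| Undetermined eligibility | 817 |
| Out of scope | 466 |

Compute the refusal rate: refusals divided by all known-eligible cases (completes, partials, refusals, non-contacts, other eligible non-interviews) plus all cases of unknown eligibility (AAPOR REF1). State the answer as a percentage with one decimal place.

Numerator: 1090
Denom: 1454 + 82 + 1090 + 586 + 177 + 817 = 4206
REF1 = 1090 / 4206 = 0.2592

25.9%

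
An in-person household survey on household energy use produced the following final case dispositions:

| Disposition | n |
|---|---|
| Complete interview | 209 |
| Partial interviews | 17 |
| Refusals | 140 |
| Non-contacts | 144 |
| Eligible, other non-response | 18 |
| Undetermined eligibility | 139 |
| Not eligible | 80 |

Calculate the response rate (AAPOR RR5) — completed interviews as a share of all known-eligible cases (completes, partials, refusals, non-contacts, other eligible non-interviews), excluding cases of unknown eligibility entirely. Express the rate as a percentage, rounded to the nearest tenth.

Numerator: 209
Denom: 209 + 17 + 140 + 144 + 18 = 528
RR5 = 209 / 528 = 0.3958

39.6%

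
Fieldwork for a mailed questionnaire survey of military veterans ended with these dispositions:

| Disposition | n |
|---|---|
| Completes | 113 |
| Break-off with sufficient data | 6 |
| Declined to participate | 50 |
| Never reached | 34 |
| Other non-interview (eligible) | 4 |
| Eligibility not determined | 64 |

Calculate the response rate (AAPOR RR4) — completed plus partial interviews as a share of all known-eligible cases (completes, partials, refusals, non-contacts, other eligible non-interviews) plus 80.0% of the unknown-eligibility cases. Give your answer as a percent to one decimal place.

46.1%

Top: 113 + 6 = 119
Eligible (known): 113 + 6 + 50 + 34 + 4 = 207
e × U: 0.8000 × 64 = 51.20
Base: 207 + 51.20 = 258.20
RR4 = 119 / 258.20 = 0.4609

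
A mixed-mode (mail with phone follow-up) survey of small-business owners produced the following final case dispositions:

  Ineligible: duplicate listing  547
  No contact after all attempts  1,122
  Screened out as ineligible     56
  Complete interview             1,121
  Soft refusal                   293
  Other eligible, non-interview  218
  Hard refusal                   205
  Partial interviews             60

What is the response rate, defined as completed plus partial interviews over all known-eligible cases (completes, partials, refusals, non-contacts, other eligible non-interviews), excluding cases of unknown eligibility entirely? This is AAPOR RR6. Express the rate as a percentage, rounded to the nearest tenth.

39.1%

Refused = 205 + 293 = 498
Not eligible = 56 + 547 = 603
Top: 1121 + 60 = 1181
Denom: 1121 + 60 + 498 + 1122 + 218 = 3019
RR6 = 1181 / 3019 = 0.3912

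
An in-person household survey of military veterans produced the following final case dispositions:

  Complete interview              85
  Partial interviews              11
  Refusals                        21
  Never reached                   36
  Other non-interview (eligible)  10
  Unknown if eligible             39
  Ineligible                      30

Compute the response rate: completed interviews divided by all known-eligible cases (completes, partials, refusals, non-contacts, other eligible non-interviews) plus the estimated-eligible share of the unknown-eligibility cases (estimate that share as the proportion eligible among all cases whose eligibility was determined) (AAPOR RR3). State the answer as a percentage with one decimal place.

Num: 85
Determined eligible: 85 + 11 + 21 + 36 + 10 = 163
e = 163 / (163 + 30) = 163 / 193 = 0.8446
Eligible share of unknowns: 0.8446 × 39 = 32.94
Denom: 163 + 32.94 = 195.94
RR3 = 85 / 195.94 = 0.4338

43.4%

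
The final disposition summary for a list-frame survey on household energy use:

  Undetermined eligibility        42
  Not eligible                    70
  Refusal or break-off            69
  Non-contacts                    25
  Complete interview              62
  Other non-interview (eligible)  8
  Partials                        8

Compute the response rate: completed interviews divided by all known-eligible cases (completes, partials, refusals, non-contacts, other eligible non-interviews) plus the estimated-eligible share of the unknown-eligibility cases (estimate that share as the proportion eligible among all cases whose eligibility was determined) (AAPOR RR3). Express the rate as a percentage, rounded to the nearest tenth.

30.7%

Numerator → 62
Eligible (known) → 62 + 8 + 69 + 25 + 8 = 172
e = 172 / (172 + 70) = 172 / 242 = 0.7107
Estimated eligible among unknowns → 0.7107 × 42 = 29.85
Denominator → 172 + 29.85 = 201.85
RR3 = 62 / 201.85 = 0.3072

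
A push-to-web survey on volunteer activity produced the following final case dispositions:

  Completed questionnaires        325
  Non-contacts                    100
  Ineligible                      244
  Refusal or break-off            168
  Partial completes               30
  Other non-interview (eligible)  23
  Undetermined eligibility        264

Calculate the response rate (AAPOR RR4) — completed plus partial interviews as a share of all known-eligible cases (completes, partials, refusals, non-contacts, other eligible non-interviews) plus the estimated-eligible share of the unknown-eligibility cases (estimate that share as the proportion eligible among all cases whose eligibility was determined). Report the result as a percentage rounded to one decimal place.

42.4%

Num: 325 + 30 = 355
Known eligible: 325 + 30 + 168 + 100 + 23 = 646
e = 646 / (646 + 244) = 646 / 890 = 0.7258
Eligible share of unknowns: 0.7258 × 264 = 191.61
Denominator: 646 + 191.61 = 837.61
RR4 = 355 / 837.61 = 0.4238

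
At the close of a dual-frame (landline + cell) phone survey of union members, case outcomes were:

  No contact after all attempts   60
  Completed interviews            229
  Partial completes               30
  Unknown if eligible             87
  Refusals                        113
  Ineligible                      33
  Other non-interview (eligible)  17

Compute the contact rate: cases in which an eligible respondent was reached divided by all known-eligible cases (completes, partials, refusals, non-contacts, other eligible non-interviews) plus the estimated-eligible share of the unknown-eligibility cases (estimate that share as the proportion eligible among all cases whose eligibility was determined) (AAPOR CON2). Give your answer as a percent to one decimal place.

73.4%

Numerator: 229 + 30 + 113 + 17 = 389
Determined eligible: 229 + 30 + 113 + 60 + 17 = 449
e = 449 / (449 + 33) = 449 / 482 = 0.9315
Estimated eligible among unknowns: 0.9315 × 87 = 81.04
Base: 449 + 81.04 = 530.04
CON2 = 389 / 530.04 = 0.7339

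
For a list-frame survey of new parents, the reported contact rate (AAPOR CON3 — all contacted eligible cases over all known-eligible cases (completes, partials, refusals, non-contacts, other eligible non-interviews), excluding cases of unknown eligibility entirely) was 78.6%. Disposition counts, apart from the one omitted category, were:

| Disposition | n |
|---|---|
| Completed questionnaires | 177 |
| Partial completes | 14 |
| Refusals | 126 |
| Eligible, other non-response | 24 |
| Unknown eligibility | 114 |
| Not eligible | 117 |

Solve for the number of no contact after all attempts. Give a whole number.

93

Numerator = 177 + 14 + 126 + 24 = 341
CON3 = 341 / D = 0.786
D = 341 / 0.786 = 433.8
Other denominator terms total 341
no contact after all attempts = 433.8 − 341 ≈ 93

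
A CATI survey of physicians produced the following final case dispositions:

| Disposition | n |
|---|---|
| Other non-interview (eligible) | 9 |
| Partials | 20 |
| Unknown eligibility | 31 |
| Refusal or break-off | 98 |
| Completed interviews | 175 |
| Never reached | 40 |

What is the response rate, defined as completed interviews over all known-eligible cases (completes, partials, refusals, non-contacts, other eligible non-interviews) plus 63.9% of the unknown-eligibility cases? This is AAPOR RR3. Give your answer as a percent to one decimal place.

48.4%

Num: 175
Known eligible: 175 + 20 + 98 + 40 + 9 = 342
Eligible share of unknowns: 0.6390 × 31 = 19.81
Denominator: 342 + 19.81 = 361.81
RR3 = 175 / 361.81 = 0.4837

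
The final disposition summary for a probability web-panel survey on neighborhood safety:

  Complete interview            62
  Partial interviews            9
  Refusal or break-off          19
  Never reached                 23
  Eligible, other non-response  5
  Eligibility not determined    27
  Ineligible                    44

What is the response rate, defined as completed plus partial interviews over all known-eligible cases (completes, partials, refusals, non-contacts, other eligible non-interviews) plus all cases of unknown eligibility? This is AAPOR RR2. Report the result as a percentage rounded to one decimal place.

Num: 62 + 9 = 71
Base: 62 + 9 + 19 + 23 + 5 + 27 = 145
RR2 = 71 / 145 = 0.4897

49.0%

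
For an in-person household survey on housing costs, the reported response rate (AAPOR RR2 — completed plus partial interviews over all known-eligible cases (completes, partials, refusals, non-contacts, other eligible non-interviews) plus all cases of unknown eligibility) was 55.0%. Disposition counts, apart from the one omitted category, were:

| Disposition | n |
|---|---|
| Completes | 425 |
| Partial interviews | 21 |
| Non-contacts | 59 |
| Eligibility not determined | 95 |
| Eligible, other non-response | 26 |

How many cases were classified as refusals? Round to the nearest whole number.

Numerator: 425 + 21 = 446
RR2 = 446 / D = 0.550
D = 446 / 0.550 = 810.9
Remaining denominator categories sum to 626
refusals = 810.9 − 626 ≈ 185

185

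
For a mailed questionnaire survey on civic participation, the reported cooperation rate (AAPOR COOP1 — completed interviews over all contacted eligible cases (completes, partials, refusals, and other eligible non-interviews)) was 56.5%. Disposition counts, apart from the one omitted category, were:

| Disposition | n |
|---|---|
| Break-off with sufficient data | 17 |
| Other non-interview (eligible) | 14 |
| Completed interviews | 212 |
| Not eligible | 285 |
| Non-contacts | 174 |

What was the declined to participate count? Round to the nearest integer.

COOP1 = 212 / D = 0.565
D = 212 / 0.565 = 375.2
Other denominator terms total 243
declined to participate = 375.2 − 243 ≈ 132

132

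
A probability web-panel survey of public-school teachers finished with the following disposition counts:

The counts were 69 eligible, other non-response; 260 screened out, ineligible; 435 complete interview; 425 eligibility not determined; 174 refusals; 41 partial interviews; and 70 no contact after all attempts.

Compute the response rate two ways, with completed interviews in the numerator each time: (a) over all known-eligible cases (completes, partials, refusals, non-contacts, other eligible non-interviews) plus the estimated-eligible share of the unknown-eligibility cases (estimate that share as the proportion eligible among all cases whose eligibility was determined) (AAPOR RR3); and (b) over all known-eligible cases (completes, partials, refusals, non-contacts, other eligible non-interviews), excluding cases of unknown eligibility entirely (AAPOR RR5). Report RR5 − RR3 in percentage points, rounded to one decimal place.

Numerator: 435
Known eligible: 435 + 41 + 174 + 70 + 69 = 789
e = 789 / (789 + 260) = 789 / 1049 = 0.7521
Eligible share of unknowns: 0.7521 × 425 = 319.64
Denom: 789 + 319.64 = 1108.64
RR3 = 435 / 1108.64 = 0.3924
Denom: 435 + 41 + 174 + 70 + 69 = 789
RR5 = 435 / 789 = 0.5513
Difference = 55.13 − 39.24 = 15.89 percentage points

15.9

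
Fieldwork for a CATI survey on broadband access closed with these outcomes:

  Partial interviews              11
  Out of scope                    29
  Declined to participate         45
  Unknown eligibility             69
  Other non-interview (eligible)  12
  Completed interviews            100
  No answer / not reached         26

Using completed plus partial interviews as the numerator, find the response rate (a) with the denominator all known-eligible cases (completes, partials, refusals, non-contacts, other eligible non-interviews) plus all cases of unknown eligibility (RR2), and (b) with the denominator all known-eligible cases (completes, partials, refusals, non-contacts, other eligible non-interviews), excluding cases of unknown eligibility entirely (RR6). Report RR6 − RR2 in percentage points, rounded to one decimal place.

15.0

Numerator: 100 + 11 = 111
Denominator: 100 + 11 + 45 + 26 + 12 + 69 = 263
RR2 = 111 / 263 = 0.4221
Denominator: 100 + 11 + 45 + 26 + 12 = 194
RR6 = 111 / 194 = 0.5722
Difference = 57.22 − 42.21 = 15.01 percentage points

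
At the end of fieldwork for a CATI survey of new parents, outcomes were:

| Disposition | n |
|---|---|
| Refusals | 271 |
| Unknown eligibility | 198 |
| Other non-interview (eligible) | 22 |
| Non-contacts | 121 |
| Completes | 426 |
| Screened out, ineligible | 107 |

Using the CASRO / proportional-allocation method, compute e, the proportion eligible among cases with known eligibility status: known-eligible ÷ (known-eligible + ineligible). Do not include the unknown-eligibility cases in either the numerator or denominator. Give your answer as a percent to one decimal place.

Known eligible = 426 + 271 + 121 + 22 = 840
e = 840 / (840 + 107) = 840 / 947 = 0.8870

88.7%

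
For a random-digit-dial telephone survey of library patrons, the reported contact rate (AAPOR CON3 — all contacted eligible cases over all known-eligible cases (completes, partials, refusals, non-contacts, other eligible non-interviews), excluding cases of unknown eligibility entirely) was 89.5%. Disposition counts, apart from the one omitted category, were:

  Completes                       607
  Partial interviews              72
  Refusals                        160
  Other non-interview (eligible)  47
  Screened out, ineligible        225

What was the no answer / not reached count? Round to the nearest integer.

Num = 607 + 72 + 160 + 47 = 886
CON3 = 886 / D = 0.895
D = 886 / 0.895 = 989.9
Other denominator terms total 886
no answer / not reached = 989.9 − 886 ≈ 104

104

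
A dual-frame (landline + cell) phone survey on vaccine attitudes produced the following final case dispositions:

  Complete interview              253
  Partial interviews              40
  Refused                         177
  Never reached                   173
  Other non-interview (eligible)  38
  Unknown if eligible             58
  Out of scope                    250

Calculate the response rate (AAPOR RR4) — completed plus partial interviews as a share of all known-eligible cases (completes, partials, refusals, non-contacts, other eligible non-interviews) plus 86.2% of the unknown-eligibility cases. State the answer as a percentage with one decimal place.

40.1%

Top = 253 + 40 = 293
Determined eligible = 253 + 40 + 177 + 173 + 38 = 681
Eligible share of unknowns = 0.8620 × 58 = 50.00
Base = 681 + 50.00 = 731.00
RR4 = 293 / 731.00 = 0.4008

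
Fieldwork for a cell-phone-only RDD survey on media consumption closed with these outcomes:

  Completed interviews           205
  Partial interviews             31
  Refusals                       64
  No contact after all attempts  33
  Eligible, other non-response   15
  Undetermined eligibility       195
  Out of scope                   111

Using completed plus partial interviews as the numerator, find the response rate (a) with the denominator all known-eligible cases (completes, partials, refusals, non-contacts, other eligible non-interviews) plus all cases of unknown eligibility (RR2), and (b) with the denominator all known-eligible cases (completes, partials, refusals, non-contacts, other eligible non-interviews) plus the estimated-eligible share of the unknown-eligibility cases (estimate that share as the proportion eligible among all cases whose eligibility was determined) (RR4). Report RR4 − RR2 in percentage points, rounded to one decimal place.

Top → 205 + 31 = 236
Denom → 205 + 31 + 64 + 33 + 15 + 195 = 543
RR2 = 236 / 543 = 0.4346
Known eligible → 205 + 31 + 64 + 33 + 15 = 348
e = 348 / (348 + 111) = 348 / 459 = 0.7582
e × U → 0.7582 × 195 = 147.85
Denom → 348 + 147.85 = 495.85
RR4 = 236 / 495.85 = 0.4760
Difference = 47.60 − 43.46 = 4.14 percentage points

4.1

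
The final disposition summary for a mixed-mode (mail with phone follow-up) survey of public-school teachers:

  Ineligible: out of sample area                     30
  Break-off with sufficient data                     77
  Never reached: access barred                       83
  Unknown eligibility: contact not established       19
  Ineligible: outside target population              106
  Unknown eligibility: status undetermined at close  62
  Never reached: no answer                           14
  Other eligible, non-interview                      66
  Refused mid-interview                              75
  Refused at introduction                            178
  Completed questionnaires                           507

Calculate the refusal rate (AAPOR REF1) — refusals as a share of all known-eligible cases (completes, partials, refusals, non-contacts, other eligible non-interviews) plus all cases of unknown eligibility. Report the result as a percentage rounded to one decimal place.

Refusals = 178 + 75 = 253
Non-contacts = 14 + 83 = 97
Unknown eligibility = 19 + 62 = 81
Screened out, ineligible = 106 + 30 = 136
Top = 253
Denom = 507 + 77 + 253 + 97 + 66 + 81 = 1081
REF1 = 253 / 1081 = 0.2340

23.4%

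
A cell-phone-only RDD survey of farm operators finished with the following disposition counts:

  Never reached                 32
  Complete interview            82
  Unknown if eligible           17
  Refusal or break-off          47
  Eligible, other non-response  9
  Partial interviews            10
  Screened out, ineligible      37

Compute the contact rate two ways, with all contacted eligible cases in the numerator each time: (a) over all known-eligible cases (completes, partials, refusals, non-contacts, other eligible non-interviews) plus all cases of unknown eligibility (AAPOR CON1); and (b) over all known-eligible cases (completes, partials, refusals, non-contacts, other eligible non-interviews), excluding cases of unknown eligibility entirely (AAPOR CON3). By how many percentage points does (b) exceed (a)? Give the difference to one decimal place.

Numerator → 82 + 10 + 47 + 9 = 148
Denom → 82 + 10 + 47 + 32 + 9 + 17 = 197
CON1 = 148 / 197 = 0.7513
Denom → 82 + 10 + 47 + 32 + 9 = 180
CON3 = 148 / 180 = 0.8222
Difference = 82.22 − 75.13 = 7.09 percentage points

7.1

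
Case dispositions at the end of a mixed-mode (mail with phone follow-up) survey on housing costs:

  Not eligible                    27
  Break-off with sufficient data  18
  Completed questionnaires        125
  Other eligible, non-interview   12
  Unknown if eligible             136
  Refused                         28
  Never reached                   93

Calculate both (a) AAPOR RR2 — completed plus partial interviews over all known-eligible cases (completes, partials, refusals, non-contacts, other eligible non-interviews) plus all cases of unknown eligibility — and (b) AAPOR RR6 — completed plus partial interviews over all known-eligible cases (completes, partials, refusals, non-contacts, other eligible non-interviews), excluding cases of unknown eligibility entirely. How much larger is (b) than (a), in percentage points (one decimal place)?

Top = 125 + 18 = 143
Denom = 125 + 18 + 28 + 93 + 12 + 136 = 412
RR2 = 143 / 412 = 0.3471
Denom = 125 + 18 + 28 + 93 + 12 = 276
RR6 = 143 / 276 = 0.5181
Difference = 51.81 − 34.71 = 17.10 percentage points

17.1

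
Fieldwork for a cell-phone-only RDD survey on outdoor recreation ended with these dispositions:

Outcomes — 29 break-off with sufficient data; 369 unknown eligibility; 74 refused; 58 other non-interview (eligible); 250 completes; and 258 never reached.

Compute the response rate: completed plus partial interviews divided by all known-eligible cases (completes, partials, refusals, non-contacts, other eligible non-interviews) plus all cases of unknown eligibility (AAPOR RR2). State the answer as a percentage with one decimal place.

26.9%

Num = 250 + 29 = 279
Denom = 250 + 29 + 74 + 258 + 58 + 369 = 1038
RR2 = 279 / 1038 = 0.2688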